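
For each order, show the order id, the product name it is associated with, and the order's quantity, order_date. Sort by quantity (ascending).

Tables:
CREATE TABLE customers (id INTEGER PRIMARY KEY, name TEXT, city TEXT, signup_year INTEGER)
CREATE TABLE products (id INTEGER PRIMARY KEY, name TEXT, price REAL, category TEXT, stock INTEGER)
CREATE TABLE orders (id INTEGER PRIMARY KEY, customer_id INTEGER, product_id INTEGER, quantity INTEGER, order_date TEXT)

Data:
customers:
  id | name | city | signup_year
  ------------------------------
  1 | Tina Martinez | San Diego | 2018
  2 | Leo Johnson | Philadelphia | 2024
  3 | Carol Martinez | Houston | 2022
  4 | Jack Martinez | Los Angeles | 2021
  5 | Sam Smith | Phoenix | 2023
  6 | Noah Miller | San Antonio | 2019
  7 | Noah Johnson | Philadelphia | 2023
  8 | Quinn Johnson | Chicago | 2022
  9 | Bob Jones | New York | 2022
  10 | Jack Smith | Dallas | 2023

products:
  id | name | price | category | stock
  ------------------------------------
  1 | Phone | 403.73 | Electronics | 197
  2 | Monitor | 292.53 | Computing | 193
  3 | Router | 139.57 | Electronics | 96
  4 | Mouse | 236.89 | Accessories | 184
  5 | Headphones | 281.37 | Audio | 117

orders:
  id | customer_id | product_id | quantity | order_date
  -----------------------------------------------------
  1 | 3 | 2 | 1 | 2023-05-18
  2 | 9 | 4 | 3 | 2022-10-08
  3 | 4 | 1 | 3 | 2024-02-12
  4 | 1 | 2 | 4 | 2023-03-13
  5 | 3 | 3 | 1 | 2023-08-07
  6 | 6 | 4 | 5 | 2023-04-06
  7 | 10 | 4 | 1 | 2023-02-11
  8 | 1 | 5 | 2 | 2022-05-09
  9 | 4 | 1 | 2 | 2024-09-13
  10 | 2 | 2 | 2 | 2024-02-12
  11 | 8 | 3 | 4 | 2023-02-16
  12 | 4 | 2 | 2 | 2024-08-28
SELECT c.id, p.name AS product, c.quantity, c.order_date FROM orders c JOIN products p ON c.product_id = p.id ORDER BY c.quantity ASC

Execution result:
id | product | quantity | order_date
1 | Monitor | 1 | 2023-05-18
5 | Router | 1 | 2023-08-07
7 | Mouse | 1 | 2023-02-11
8 | Headphones | 2 | 2022-05-09
9 | Phone | 2 | 2024-09-13
10 | Monitor | 2 | 2024-02-12
12 | Monitor | 2 | 2024-08-28
2 | Mouse | 3 | 2022-10-08
3 | Phone | 3 | 2024-02-12
4 | Monitor | 4 | 2023-03-13
11 | Router | 4 | 2023-02-16
6 | Mouse | 5 | 2023-04-06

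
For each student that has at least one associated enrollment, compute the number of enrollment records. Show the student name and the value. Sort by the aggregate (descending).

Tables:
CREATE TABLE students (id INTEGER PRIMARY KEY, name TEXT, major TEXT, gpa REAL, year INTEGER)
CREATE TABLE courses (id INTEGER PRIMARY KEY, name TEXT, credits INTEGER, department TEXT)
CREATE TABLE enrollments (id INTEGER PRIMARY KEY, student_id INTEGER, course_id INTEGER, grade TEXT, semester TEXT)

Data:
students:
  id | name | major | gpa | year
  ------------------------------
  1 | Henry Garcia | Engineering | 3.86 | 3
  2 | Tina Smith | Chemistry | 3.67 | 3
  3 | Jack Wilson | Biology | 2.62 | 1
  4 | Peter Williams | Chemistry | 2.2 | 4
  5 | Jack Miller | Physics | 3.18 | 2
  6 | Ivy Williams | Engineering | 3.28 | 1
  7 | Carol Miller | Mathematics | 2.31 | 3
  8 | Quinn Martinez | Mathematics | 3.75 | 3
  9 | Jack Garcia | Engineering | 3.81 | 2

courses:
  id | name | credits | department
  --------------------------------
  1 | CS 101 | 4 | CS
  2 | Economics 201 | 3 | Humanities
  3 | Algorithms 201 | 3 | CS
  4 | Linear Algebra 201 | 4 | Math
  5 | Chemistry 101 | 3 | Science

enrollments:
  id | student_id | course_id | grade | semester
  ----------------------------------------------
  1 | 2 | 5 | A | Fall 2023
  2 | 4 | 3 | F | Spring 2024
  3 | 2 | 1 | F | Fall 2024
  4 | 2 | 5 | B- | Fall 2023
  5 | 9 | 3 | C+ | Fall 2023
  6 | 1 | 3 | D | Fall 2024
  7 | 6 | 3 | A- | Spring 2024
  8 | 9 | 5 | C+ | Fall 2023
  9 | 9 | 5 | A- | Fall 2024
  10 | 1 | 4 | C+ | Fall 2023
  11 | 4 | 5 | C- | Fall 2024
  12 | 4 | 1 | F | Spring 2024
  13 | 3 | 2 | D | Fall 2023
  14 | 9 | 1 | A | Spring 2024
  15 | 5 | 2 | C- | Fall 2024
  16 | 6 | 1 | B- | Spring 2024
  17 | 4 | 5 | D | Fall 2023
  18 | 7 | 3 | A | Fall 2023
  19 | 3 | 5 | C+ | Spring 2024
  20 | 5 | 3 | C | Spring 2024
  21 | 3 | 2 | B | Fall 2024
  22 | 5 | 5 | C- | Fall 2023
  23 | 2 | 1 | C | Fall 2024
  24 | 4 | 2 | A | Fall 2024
SELECT p.name, COUNT(*) AS n FROM enrollments c JOIN students p ON c.student_id = p.id GROUP BY p.id, p.name ORDER BY n DESC

Execution result:
name | n
Peter Williams | 5
Tina Smith | 4
Jack Garcia | 4
Jack Wilson | 3
Jack Miller | 3
Henry Garcia | 2
Ivy Williams | 2
Carol Miller | 1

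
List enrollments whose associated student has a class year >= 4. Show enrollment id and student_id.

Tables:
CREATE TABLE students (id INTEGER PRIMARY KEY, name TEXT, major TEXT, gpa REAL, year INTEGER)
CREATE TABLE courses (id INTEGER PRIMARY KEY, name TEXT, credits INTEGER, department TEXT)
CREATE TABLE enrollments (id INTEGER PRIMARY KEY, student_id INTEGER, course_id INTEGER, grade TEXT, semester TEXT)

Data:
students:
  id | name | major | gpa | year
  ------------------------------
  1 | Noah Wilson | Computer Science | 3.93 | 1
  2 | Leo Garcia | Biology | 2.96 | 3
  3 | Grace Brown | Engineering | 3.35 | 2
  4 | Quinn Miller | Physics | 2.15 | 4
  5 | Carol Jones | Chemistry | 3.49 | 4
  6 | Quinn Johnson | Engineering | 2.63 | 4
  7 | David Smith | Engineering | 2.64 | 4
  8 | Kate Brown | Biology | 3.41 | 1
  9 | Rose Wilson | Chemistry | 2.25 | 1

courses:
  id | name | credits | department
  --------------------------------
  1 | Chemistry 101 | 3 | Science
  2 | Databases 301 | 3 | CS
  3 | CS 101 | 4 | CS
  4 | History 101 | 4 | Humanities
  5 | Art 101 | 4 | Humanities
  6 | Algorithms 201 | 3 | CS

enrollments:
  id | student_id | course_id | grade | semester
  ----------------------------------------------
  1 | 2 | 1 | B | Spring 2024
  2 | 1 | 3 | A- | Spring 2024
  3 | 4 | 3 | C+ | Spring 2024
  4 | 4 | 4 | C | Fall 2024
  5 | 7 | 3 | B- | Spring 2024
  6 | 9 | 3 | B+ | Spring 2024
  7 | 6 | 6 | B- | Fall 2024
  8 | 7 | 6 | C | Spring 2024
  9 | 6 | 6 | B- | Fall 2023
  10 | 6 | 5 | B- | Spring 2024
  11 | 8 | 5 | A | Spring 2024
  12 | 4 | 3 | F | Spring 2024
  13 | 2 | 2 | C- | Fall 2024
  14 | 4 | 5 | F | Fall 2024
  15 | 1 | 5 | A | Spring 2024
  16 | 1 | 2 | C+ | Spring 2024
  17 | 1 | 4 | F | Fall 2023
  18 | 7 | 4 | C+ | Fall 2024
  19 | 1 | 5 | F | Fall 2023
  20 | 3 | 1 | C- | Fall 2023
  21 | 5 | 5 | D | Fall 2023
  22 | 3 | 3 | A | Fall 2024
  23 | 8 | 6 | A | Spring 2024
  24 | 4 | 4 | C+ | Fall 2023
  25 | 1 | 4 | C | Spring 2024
SELECT id, student_id FROM enrollments WHERE student_id IN (SELECT id FROM students WHERE year >= 4)

Execution result:
id | student_id
3 | 4
4 | 4
5 | 7
7 | 6
8 | 7
9 | 6
10 | 6
12 | 4
14 | 4
18 | 7
21 | 5
24 | 4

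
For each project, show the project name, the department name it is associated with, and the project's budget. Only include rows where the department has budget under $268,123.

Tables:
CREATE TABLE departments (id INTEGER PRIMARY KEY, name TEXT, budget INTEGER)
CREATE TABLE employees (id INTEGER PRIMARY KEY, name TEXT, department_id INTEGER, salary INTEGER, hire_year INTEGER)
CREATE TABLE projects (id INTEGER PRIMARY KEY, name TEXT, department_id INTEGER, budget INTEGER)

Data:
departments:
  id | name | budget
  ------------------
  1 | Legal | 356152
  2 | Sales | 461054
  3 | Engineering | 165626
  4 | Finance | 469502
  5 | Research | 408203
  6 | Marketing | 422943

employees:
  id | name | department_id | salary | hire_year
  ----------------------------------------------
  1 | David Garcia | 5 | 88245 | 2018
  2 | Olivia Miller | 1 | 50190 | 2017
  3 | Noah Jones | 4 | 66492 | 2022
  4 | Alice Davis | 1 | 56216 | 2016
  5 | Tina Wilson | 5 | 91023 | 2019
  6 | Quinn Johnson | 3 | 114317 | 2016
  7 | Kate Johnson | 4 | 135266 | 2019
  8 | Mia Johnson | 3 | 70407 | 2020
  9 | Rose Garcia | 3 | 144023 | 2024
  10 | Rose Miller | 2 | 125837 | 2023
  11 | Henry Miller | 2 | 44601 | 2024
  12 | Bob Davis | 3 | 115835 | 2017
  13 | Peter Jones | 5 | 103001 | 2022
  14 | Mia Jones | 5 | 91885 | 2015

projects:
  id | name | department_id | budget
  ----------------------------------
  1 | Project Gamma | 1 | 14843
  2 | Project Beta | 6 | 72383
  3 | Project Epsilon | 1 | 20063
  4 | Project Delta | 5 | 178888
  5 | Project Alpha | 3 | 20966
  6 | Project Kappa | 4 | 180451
SELECT c.name, p.name AS department, c.budget FROM projects c JOIN departments p ON c.department_id = p.id WHERE p.budget < 268123

Execution result:
name | department | budget
Project Alpha | Engineering | 20966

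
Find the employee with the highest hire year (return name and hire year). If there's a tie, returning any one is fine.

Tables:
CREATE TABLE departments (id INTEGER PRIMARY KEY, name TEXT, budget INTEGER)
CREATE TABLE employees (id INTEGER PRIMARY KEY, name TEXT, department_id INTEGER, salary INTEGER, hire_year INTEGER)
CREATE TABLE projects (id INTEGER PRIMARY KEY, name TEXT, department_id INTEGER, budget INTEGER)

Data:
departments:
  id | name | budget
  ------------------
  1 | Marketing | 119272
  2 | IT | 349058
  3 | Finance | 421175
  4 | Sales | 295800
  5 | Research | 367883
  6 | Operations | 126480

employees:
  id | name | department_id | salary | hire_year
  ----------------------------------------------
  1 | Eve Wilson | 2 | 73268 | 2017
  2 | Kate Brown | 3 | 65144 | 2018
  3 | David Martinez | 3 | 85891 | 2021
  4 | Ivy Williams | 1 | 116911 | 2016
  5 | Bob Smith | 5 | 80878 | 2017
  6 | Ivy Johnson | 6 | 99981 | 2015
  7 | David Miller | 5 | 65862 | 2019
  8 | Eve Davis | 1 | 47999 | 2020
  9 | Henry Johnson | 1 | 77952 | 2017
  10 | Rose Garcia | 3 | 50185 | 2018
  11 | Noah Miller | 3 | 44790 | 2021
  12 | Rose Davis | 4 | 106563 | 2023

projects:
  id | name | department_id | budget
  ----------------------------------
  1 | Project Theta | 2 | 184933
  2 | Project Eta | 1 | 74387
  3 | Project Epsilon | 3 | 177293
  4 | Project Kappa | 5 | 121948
SELECT name, hire_year FROM employees ORDER BY hire_year DESC LIMIT 1

Execution result:
name | hire_year
Rose Davis | 2023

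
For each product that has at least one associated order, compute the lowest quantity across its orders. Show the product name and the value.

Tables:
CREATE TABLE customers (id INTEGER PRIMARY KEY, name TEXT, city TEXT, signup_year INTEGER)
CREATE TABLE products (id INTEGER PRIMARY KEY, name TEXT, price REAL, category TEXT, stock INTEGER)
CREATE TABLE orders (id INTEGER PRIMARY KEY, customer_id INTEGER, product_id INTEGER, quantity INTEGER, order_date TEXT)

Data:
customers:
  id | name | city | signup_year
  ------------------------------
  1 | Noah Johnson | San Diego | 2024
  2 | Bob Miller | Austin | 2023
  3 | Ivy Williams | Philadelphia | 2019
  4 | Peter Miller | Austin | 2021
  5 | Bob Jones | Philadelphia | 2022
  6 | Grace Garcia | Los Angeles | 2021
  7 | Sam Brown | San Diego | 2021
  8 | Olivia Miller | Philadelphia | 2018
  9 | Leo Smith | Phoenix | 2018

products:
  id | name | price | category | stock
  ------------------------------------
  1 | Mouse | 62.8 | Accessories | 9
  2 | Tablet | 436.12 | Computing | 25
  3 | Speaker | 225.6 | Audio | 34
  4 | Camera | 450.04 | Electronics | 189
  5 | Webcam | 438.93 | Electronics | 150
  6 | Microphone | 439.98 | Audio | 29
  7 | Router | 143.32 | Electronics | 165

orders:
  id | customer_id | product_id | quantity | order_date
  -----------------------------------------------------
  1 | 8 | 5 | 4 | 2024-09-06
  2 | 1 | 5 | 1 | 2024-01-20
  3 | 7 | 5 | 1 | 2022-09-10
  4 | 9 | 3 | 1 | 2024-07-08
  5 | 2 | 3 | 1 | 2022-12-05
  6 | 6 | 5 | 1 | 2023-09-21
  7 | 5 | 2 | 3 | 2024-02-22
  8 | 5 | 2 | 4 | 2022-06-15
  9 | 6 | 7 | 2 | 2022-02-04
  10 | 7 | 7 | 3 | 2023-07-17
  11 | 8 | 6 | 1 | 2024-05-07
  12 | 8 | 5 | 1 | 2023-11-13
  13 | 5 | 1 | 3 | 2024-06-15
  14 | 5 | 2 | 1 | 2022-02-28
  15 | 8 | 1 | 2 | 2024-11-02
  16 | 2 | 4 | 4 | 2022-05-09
SELECT p.name, MIN(c.quantity) AS min_quantity FROM orders c JOIN products p ON c.product_id = p.id GROUP BY p.id, p.name

Execution result:
name | min_quantity
Mouse | 2
Tablet | 1
Speaker | 1
Camera | 4
Webcam | 1
Microphone | 1
Router | 2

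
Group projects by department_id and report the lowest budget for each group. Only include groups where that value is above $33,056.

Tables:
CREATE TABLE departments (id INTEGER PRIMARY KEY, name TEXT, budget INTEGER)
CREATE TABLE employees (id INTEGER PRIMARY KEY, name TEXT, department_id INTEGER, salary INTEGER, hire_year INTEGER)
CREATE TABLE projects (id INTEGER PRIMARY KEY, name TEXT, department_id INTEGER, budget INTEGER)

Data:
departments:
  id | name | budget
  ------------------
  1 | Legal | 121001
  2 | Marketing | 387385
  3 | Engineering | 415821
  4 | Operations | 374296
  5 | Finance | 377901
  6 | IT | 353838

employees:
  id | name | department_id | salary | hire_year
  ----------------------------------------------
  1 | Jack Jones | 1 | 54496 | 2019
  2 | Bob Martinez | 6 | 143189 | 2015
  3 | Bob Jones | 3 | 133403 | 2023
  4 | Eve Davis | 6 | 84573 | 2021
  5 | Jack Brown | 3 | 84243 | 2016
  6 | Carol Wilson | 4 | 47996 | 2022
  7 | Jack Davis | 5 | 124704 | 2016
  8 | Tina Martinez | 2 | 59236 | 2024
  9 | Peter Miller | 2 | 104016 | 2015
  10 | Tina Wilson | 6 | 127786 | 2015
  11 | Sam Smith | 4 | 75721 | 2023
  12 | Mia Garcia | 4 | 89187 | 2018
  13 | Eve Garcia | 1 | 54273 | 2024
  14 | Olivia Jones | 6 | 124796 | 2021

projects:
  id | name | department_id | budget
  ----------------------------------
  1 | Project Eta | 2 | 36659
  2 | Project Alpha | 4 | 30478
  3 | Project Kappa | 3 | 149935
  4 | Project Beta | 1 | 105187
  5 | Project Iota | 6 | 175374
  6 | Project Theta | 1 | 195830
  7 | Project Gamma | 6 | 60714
SELECT department_id, MIN(budget) AS min_budget FROM projects GROUP BY department_id HAVING MIN(budget) > 33056

Execution result:
department_id | min_budget
1 | 105187
2 | 36659
3 | 149935
6 | 60714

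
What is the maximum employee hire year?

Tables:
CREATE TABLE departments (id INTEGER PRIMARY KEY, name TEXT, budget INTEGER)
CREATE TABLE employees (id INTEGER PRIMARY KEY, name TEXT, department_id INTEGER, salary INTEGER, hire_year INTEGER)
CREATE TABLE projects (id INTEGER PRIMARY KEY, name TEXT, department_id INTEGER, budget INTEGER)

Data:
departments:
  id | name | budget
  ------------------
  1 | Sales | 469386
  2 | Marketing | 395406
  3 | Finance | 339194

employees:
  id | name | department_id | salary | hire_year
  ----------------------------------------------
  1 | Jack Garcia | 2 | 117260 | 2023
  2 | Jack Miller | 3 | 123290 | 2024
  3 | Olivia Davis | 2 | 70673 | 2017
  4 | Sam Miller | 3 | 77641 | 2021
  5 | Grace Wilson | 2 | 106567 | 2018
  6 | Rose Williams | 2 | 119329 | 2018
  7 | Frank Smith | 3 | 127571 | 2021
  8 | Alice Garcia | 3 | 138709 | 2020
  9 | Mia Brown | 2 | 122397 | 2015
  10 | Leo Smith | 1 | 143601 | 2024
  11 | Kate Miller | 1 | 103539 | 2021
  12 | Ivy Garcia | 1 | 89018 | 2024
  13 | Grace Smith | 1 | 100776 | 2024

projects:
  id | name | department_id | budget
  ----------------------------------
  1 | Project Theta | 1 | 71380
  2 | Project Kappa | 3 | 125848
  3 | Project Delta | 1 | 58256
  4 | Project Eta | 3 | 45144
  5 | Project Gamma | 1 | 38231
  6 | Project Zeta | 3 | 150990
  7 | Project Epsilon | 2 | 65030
SELECT MAX(hire_year) FROM employees

Execution result:
2024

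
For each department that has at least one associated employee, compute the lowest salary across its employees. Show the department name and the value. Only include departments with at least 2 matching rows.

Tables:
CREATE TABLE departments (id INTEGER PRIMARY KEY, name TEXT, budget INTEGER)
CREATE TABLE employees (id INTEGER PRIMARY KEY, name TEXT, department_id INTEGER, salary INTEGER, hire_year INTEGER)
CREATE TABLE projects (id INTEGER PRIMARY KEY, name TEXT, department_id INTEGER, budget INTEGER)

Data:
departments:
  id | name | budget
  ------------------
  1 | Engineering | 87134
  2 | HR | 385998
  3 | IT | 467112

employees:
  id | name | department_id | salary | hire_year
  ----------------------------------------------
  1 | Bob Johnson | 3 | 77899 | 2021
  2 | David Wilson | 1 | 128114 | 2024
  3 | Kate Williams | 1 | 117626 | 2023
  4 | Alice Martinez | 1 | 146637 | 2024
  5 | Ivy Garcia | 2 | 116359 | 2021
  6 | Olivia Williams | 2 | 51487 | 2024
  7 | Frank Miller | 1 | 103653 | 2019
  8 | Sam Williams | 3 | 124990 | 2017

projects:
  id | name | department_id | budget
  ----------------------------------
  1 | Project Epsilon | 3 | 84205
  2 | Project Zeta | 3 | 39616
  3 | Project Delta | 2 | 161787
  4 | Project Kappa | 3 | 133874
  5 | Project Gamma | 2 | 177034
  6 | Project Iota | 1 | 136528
SELECT p.name, MIN(c.salary) AS min_salary FROM employees c JOIN departments p ON c.department_id = p.id GROUP BY p.id, p.name HAVING COUNT(*) >= 2

Execution result:
name | min_salary
Engineering | 103653
HR | 51487
IT | 77899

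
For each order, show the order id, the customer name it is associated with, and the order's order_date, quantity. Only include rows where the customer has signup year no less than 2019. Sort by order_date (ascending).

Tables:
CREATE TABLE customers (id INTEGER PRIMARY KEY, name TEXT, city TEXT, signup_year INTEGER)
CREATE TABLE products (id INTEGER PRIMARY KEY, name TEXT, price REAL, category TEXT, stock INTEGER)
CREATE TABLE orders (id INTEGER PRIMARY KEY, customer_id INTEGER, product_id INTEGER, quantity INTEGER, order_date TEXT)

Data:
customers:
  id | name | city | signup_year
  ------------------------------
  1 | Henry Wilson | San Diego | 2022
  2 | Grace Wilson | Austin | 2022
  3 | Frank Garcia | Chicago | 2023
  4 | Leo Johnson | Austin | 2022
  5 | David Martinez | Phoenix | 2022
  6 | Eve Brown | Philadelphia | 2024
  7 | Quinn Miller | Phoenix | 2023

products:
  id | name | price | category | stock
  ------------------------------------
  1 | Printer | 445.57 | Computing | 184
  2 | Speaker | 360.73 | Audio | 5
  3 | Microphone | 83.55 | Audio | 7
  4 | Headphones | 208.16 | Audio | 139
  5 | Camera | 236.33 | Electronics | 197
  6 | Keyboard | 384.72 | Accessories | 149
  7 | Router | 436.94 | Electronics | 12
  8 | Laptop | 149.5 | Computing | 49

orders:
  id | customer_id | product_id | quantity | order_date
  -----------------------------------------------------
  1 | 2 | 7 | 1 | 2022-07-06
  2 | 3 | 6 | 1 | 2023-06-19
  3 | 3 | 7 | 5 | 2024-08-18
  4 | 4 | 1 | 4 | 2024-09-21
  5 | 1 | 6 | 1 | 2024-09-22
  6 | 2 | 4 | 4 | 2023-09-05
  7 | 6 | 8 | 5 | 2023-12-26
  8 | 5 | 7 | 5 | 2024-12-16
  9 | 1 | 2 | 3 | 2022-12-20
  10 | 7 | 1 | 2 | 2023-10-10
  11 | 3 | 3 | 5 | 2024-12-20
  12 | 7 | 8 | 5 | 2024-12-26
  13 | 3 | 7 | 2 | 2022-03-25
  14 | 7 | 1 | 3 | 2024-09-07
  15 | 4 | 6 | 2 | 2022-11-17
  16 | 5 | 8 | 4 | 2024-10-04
SELECT c.id, p.name AS customer, c.order_date, c.quantity FROM orders c JOIN customers p ON c.customer_id = p.id WHERE p.signup_year >= 2019 ORDER BY c.order_date ASC

Execution result:
id | customer | order_date | quantity
13 | Frank Garcia | 2022-03-25 | 2
1 | Grace Wilson | 2022-07-06 | 1
15 | Leo Johnson | 2022-11-17 | 2
9 | Henry Wilson | 2022-12-20 | 3
2 | Frank Garcia | 2023-06-19 | 1
6 | Grace Wilson | 2023-09-05 | 4
10 | Quinn Miller | 2023-10-10 | 2
7 | Eve Brown | 2023-12-26 | 5
3 | Frank Garcia | 2024-08-18 | 5
14 | Quinn Miller | 2024-09-07 | 3
4 | Leo Johnson | 2024-09-21 | 4
5 | Henry Wilson | 2024-09-22 | 1
16 | David Martinez | 2024-10-04 | 4
8 | David Martinez | 2024-12-16 | 5
11 | Frank Garcia | 2024-12-20 | 5
12 | Quinn Miller | 2024-12-26 | 5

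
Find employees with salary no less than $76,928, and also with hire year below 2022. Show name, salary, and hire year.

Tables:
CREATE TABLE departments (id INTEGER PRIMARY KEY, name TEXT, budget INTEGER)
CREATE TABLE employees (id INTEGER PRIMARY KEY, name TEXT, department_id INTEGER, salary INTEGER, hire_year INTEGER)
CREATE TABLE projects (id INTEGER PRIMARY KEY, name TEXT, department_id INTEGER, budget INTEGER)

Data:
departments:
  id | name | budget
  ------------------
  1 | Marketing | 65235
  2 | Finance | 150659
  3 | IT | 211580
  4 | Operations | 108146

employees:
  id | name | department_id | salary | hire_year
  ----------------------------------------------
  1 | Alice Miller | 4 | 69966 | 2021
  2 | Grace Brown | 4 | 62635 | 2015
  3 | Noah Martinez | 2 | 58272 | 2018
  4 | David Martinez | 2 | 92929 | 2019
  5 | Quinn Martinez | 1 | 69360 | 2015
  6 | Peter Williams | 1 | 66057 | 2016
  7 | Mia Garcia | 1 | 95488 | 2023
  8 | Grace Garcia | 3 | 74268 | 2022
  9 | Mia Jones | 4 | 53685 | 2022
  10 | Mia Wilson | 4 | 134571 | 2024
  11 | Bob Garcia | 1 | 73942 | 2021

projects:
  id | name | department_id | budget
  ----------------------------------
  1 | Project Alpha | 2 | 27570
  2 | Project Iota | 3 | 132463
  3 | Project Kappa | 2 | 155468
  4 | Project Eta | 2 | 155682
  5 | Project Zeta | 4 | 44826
SELECT name, salary, hire_year FROM employees WHERE salary >= 76928 AND hire_year < 2022

Execution result:
name | salary | hire_year
David Martinez | 92929 | 2019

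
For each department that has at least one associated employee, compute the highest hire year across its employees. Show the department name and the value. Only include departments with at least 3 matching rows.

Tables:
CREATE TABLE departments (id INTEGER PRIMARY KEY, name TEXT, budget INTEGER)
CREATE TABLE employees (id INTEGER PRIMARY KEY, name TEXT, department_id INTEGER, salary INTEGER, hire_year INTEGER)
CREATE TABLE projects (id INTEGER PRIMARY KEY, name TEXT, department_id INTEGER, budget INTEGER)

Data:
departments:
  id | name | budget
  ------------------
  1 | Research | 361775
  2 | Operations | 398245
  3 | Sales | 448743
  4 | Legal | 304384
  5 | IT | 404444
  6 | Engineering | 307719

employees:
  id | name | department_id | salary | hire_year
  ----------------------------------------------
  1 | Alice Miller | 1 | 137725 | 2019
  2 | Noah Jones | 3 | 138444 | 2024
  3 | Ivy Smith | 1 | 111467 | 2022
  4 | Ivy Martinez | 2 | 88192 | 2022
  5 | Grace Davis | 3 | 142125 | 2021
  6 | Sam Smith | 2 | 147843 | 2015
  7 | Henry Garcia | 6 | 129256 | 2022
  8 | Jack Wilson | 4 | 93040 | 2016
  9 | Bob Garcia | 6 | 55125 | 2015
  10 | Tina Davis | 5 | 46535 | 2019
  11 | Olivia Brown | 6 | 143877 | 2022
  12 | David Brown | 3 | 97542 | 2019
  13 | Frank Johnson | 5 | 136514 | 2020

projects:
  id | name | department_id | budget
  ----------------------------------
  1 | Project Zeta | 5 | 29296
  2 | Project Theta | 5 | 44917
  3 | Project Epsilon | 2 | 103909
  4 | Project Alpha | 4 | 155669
SELECT p.name, MAX(c.hire_year) AS max_hire_year FROM employees c JOIN departments p ON c.department_id = p.id GROUP BY p.id, p.name HAVING COUNT(*) >= 3

Execution result:
name | max_hire_year
Sales | 2024
Engineering | 2022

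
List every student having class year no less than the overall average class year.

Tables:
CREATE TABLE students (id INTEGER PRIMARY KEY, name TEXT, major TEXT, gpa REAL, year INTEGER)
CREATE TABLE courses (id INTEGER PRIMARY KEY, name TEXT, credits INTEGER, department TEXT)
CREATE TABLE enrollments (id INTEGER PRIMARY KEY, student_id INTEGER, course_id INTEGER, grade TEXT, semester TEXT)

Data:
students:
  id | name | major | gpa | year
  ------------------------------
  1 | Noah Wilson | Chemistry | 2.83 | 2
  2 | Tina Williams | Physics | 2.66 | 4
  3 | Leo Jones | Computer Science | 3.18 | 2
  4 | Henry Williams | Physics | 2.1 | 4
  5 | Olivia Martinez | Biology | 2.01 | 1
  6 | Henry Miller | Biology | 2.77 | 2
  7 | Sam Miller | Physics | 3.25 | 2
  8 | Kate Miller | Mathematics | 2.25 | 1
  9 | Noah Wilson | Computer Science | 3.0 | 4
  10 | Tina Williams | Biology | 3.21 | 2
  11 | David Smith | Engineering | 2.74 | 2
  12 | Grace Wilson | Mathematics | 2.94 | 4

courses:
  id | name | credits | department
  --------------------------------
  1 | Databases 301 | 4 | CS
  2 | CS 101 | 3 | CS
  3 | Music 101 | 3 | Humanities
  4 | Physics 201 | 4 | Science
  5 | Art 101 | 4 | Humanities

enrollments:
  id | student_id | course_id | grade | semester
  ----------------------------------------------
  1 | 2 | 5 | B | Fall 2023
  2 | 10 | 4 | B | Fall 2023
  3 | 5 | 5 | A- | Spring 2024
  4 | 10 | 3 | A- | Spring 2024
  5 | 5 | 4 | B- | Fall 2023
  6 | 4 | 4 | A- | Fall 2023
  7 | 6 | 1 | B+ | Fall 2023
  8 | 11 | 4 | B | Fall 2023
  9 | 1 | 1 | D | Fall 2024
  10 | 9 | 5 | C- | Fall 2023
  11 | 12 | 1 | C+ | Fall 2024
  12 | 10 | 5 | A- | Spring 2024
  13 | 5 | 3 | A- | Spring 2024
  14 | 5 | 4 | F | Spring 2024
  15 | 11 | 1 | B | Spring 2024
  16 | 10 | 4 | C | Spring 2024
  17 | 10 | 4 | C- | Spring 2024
SELECT name, year FROM students WHERE year >= (SELECT AVG(year) FROM students)

Execution result:
name | year
Tina Williams | 4
Henry Williams | 4
Noah Wilson | 4
Grace Wilson | 4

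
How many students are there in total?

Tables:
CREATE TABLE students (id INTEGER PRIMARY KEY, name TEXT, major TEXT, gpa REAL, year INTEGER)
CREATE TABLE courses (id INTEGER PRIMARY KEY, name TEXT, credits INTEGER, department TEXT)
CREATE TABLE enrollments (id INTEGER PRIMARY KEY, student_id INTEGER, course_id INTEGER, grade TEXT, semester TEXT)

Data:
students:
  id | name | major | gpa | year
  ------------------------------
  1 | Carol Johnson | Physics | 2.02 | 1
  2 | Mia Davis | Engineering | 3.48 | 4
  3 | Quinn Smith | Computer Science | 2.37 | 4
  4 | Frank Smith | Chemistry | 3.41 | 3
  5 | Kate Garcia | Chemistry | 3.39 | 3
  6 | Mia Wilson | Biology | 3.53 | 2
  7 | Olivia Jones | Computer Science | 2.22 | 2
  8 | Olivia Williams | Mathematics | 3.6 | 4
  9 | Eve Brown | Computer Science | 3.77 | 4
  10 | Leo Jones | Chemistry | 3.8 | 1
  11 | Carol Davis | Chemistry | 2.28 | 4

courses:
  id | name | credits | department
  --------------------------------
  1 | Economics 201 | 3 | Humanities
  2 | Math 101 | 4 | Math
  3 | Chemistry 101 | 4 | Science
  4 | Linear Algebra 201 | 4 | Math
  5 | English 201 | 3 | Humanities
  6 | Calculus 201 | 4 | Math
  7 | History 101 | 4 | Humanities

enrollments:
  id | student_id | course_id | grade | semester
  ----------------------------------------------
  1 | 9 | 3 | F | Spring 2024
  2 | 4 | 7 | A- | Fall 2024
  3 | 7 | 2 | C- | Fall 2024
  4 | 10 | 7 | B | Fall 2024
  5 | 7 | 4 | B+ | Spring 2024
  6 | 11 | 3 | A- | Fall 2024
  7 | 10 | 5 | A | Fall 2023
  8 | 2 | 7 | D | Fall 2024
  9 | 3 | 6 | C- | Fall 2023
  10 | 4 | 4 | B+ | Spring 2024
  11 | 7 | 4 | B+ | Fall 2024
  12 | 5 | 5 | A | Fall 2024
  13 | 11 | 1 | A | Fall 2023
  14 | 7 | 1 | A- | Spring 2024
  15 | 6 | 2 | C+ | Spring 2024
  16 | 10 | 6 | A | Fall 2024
SELECT COUNT(*) FROM students

Execution result:
11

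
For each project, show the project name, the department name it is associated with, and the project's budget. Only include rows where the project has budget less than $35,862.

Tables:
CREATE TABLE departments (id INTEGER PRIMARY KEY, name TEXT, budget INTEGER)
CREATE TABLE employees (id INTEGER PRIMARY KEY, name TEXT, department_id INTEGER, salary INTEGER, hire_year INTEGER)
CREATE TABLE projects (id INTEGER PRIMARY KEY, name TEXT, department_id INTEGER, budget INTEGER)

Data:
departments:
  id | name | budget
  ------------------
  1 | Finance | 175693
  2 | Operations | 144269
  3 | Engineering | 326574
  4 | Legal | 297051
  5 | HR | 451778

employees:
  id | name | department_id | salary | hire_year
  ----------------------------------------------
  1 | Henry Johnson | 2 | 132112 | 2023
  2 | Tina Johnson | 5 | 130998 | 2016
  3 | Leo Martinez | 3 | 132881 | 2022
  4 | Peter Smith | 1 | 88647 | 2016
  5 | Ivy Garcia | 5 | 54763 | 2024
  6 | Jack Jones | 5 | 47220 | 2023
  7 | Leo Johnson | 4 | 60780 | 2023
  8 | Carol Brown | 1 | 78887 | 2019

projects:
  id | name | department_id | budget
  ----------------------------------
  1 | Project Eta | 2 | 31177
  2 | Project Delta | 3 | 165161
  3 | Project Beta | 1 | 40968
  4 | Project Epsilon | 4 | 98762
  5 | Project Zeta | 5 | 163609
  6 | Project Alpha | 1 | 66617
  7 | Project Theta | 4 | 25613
SELECT c.name, p.name AS department, c.budget FROM projects c JOIN departments p ON c.department_id = p.id WHERE c.budget < 35862

Execution result:
name | department | budget
Project Eta | Operations | 31177
Project Theta | Legal | 25613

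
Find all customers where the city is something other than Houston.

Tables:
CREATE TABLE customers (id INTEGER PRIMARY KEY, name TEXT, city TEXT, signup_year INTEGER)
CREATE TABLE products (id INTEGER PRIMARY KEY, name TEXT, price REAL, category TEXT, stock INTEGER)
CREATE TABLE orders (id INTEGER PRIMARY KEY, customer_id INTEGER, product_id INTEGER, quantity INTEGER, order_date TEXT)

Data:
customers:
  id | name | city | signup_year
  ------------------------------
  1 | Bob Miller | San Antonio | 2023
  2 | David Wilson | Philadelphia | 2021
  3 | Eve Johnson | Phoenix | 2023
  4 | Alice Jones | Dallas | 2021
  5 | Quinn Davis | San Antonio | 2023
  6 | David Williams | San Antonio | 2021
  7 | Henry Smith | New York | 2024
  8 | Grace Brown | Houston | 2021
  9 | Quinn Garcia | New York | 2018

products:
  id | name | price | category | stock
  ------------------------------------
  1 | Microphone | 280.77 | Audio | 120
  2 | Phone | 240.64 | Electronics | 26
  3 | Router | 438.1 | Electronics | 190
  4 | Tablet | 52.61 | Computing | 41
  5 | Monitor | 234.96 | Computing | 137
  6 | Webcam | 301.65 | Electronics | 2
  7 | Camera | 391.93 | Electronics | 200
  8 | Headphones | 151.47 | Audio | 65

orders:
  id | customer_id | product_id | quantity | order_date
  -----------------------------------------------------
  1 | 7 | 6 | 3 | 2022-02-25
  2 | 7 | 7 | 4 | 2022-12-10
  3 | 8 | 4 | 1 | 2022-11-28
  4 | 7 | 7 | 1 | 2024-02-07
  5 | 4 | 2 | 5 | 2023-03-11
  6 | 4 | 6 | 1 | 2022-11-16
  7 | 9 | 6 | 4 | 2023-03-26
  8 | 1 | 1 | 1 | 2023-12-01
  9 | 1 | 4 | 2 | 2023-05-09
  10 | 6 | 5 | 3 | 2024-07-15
SELECT name, city FROM customers WHERE city <> 'Houston'

Execution result:
name | city
Bob Miller | San Antonio
David Wilson | Philadelphia
Eve Johnson | Phoenix
Alice Jones | Dallas
Quinn Davis | San Antonio
David Williams | San Antonio
Henry Smith | New York
Quinn Garcia | New York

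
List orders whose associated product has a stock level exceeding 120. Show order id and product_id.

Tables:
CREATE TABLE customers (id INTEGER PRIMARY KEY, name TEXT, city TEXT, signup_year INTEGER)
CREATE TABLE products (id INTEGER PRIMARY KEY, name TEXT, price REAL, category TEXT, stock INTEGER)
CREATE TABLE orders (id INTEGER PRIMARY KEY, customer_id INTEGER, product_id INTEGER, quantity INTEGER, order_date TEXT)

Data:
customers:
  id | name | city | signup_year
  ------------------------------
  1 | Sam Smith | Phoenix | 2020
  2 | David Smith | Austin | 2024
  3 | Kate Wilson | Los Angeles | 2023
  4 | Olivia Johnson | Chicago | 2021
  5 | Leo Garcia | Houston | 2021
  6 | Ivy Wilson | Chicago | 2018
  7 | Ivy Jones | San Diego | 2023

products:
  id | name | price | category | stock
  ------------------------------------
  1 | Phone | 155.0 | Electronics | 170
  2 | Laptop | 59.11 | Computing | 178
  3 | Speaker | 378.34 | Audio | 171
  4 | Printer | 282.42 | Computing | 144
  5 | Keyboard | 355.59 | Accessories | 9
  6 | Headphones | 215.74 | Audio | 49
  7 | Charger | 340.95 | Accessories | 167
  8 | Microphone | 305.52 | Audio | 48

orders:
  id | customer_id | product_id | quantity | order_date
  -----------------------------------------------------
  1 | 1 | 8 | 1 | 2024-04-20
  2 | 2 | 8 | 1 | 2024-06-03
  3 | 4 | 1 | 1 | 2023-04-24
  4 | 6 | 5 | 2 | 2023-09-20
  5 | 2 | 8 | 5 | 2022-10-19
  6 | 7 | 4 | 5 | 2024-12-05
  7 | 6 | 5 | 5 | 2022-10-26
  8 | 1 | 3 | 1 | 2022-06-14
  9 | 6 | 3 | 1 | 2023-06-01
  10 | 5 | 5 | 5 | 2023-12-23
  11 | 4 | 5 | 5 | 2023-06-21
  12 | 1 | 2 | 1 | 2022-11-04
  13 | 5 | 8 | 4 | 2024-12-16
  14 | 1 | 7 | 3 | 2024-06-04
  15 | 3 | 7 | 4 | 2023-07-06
SELECT id, product_id FROM orders WHERE product_id IN (SELECT id FROM products WHERE stock > 120)

Execution result:
id | product_id
3 | 1
6 | 4
8 | 3
9 | 3
12 | 2
14 | 7
15 | 7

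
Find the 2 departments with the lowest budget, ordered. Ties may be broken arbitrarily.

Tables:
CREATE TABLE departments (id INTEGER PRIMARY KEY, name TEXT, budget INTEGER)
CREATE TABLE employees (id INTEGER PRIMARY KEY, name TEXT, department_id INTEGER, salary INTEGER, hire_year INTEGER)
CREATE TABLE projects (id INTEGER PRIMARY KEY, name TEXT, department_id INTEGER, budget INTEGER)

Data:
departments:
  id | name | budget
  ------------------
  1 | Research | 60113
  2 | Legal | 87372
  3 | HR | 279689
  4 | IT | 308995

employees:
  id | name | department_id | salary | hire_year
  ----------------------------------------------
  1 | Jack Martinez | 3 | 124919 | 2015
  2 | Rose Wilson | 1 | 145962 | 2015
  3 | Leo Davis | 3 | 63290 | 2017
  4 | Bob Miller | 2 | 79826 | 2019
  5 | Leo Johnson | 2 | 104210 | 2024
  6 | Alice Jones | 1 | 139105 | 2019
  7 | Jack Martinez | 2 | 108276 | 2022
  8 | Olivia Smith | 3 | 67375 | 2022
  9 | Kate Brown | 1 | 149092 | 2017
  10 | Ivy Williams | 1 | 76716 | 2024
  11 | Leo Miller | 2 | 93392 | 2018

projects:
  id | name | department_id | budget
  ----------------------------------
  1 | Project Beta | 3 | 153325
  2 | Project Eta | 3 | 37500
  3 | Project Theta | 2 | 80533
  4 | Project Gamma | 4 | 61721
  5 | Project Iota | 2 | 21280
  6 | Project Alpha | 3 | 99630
SELECT name, budget FROM departments ORDER BY budget ASC LIMIT 2

Execution result:
name | budget
Research | 60113
Legal | 87372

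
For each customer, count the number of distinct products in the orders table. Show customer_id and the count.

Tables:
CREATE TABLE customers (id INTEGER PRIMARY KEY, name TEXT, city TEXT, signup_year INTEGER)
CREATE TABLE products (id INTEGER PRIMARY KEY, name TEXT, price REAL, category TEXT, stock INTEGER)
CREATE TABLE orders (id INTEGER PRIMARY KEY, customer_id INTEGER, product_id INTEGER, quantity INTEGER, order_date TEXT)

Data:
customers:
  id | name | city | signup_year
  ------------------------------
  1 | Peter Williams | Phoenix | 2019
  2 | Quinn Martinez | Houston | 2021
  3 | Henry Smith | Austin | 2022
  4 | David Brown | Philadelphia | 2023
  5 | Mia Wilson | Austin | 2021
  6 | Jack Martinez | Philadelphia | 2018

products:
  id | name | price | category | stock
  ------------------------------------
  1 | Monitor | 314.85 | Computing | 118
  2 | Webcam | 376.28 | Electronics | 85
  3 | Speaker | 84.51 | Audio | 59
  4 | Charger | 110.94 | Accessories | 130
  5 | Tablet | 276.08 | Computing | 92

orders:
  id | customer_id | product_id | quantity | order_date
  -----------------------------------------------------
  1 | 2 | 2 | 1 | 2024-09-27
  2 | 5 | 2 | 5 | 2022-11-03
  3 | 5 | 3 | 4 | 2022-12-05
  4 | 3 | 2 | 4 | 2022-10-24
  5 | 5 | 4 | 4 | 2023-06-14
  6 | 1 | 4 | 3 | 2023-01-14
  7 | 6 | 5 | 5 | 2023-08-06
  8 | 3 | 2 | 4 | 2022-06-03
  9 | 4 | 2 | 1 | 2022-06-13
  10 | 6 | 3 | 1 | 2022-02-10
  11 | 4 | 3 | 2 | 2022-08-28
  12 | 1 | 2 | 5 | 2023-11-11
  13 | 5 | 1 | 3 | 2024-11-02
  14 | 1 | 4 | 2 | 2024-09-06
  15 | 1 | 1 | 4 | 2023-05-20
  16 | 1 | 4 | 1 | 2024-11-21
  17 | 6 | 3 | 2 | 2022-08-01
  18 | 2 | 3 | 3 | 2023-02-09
SELECT customer_id, COUNT(DISTINCT product_id) AS distinct_product_count FROM orders GROUP BY customer_id

Execution result:
customer_id | distinct_product_count
1 | 3
2 | 2
3 | 1
4 | 2
5 | 4
6 | 2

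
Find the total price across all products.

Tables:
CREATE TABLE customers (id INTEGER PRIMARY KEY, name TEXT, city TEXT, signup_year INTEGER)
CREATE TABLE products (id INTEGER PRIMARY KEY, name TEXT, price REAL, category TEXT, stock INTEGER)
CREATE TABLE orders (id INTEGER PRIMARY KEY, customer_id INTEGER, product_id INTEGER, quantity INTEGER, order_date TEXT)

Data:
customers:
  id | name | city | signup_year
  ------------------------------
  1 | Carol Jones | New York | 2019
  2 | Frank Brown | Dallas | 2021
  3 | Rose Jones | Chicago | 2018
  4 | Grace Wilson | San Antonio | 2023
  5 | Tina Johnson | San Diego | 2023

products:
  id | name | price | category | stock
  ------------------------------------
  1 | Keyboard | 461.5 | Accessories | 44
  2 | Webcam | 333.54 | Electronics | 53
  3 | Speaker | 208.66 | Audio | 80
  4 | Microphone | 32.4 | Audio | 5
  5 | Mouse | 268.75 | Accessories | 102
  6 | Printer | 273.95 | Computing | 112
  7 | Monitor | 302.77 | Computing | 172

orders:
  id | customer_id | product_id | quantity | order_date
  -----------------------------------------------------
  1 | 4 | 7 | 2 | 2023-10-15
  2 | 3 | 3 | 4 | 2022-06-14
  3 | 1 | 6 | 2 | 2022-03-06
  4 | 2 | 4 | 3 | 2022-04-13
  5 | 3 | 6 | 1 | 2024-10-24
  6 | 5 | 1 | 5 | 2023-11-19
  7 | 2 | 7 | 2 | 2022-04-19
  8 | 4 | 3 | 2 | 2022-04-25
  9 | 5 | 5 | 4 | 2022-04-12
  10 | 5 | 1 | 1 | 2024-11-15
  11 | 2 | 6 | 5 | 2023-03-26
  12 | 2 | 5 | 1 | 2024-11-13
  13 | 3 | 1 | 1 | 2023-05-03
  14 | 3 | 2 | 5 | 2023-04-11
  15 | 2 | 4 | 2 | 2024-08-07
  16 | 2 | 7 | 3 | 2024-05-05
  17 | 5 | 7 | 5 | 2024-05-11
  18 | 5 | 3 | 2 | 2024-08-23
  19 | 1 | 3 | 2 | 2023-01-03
SELECT SUM(price) FROM products

Execution result:
1881.57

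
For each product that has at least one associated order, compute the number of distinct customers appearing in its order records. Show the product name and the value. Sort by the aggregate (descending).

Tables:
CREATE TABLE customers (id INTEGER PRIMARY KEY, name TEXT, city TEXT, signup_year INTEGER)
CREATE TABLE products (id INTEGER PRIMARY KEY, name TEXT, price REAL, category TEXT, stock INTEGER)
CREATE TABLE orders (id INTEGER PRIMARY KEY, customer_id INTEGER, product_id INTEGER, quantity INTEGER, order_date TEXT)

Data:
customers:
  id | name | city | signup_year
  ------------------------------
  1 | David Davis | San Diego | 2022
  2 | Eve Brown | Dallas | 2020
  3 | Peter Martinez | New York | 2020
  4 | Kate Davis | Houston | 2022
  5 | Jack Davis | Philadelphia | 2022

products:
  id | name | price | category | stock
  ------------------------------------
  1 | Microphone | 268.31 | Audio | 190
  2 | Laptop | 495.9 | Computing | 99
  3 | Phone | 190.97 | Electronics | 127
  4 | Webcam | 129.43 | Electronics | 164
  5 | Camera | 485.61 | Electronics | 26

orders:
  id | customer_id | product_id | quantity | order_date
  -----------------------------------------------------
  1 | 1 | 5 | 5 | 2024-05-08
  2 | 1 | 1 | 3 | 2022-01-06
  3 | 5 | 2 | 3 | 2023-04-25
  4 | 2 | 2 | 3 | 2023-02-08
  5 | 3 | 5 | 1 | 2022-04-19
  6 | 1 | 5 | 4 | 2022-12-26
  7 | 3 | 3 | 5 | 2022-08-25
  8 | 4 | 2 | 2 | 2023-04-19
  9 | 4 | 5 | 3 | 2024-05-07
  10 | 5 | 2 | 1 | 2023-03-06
SELECT p.name, COUNT(DISTINCT c.customer_id) AS distinct_customer_count FROM orders c JOIN products p ON c.product_id = p.id GROUP BY p.id, p.name ORDER BY distinct_customer_count DESC

Execution result:
name | distinct_customer_count
Laptop | 3
Camera | 3
Microphone | 1
Phone | 1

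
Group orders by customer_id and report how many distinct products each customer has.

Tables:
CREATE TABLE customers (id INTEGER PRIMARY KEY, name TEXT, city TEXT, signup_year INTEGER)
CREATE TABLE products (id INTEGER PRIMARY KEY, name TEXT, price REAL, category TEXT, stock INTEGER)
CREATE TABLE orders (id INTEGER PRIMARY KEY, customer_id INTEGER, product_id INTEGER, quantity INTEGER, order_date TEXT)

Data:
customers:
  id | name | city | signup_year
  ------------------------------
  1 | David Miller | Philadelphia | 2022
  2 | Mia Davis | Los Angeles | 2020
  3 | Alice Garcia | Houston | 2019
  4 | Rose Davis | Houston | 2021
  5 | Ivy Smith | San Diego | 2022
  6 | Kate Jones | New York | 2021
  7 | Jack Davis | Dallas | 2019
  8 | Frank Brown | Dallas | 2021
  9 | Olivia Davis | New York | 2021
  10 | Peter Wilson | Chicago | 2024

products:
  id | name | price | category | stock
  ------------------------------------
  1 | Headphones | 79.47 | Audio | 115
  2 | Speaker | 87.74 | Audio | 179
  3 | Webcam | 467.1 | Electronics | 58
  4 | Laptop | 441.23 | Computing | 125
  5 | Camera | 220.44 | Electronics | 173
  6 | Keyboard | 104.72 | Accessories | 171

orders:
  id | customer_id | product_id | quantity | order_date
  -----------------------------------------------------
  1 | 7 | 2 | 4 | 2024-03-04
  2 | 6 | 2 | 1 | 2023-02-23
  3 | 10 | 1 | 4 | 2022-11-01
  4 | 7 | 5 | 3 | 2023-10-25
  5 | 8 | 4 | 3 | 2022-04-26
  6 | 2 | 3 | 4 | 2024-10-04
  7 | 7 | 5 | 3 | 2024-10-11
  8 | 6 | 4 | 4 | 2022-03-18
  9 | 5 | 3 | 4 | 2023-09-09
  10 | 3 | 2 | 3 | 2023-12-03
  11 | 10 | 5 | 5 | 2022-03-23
SELECT customer_id, COUNT(DISTINCT product_id) AS distinct_product_count FROM orders GROUP BY customer_id

Execution result:
customer_id | distinct_product_count
2 | 1
3 | 1
5 | 1
6 | 2
7 | 2
8 | 1
10 | 2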